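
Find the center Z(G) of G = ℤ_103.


Z(G) = {g ∈ G | gx = xg for all x ∈ G}
ℤ_103 is abelian, so Z(G) = G

Z(ℤ_103) = ℤ_103


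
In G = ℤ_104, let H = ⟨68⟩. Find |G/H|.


|⟨68⟩| = n / gcd(68, 104) = 104 / 4 = 26
H is normal (ℤ_104 is abelian).
|G/H| = |G| / |H| = 104 / 26 = 4

|G/H| = 4


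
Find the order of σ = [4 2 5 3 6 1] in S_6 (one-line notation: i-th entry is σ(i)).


Cycle decomposition: (1 4 3 5 6)
Cycle lengths: 5
Order = lcm(5) = 5

ord(σ) = 5


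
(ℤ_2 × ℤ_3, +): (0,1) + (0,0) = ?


Operation: componentwise addition mod (2, 3)
(0,1) + (0,0) = ((a₁+b₁) mod 2, (a₂+b₂) mod 3) with a = (0,1), b = (0,0)

(0,1) + (0,0) = (0,1)


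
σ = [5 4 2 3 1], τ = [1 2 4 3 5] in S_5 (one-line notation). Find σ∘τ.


σ∘τ: apply τ first, then σ
1 →τ 1 →σ 5
2 →τ 2 →σ 4
3 →τ 4 →σ 3
4 →τ 3 →σ 2
5 →τ 5 →σ 1

σ∘τ = [5 4 3 2 1]


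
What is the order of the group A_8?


|A_n| = n!/2 (even permutations)
|A_8| = 8!/2 = 40320/2 = 20160

|A_8| = 20160


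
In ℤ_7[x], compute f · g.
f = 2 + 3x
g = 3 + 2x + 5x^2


Expand and collect like terms; reduce coefficients mod 7:
x^0: 2·3 = 6 ≡ 6 (mod 7)
x^1: 2·2 + 3·3 = 13 ≡ 6 (mod 7)
x^2: 2·5 + 3·2 = 16 ≡ 2 (mod 7)
x^3: 3·5 = 15 ≡ 1 (mod 7)
Result: 6 + 6x + 2x^2 + x^3

f · g = 6 + 6x + 2x^2 + x^3


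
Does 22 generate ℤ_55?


g generates ℤ_n iff gcd(g, n) = 1
gcd(22, 55) = 11
Since gcd = 11 ≠ 1, ⟨22⟩ has order 5 < 55, so 22 is not a generator.

No, 22 does not generate ℤ_55


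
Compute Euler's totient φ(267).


Factor n: 267 = 3 × 89
φ(n) = n · ∏(1 - 1/p) over distinct primes p | n
φ(267) = 267 · (1 - 1/3) · (1 - 1/89) = 176

φ(267) = 176


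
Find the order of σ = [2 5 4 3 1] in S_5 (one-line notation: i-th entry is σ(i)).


Cycle decomposition: (1 2 5) (3 4)
Cycle lengths: 3, 2
Order = lcm(3, 2) = 6

ord(σ) = 6


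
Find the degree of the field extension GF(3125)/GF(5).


GF(3125) = GF(5^5), so the extension degree is 5

[GF(3125)/GF(5)] = 5


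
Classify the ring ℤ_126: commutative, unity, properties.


ℤ_126 is a commutative ring with unity 1; 126 = 2×63 is composite, so 2·63 ≡ 0 gives zero divisors (not an integral domain)
Commutative: Yes
Integral domain: No
Has unity: Yes

ℤ_126: Commutative=Yes, Unity=Yes


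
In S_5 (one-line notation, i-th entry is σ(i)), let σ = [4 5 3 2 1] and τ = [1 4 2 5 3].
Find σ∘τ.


σ∘τ: apply τ first, then σ
1 →τ 1 →σ 4
2 →τ 4 →σ 2
3 →τ 2 →σ 5
4 →τ 5 →σ 1
5 →τ 3 →σ 3

σ∘τ = [4 2 5 1 3]


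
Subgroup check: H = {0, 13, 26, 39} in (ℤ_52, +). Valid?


Subgroup test for H = {0, 13, 26, 39} in (ℤ_52, +):
(1) 0 ∈ H? Yes
(2) Closure: for all a,b ∈ H, (a+b) mod 52 ∈ H? Yes
(3) Inverses: for all a ∈ H, -a mod 52 ∈ H? Yes

Yes, H is a subgroup of ℤ_52


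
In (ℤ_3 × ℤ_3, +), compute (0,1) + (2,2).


Operation: componentwise addition mod (3, 3)
(0,1) + (2,2) = ((a₁+b₁) mod 3, (a₂+b₂) mod 3) with a = (0,1), b = (2,2)

(0,1) + (2,2) = (2,0)


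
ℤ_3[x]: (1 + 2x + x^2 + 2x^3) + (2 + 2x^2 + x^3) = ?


Add coefficients mod 3:
x^0: 1 + 2 = 0 (mod 3)
x^1: 2 + 0 = 2 (mod 3)
x^2: 1 + 2 = 0 (mod 3)
x^3: 2 + 1 = 0 (mod 3)
Result: 2x

f + g = 2x


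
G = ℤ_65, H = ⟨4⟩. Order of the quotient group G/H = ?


|⟨4⟩| = n / gcd(4, 65) = 65 / 1 = 65
H is normal (ℤ_65 is abelian).
|G/H| = |G| / |H| = 65 / 65 = 1

|G/H| = 1


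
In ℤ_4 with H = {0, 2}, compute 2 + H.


2 + H = {2 + h (mod 4) : h ∈ H}
2+0=2, 2+2=0
2 + H = {0, 2} = 0 + H

2 + H = {0, 2}


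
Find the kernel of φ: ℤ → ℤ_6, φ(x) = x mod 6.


Kernel = preimage of identity
ker(φ) = {x ∈ ℤ : x ≡ 0 (mod 6)} = 6ℤ = {0, ±6, ±12, ...}

ker(φ) = 6ℤ


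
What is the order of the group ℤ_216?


ℤ_n has n elements.

|ℤ_216| = 216


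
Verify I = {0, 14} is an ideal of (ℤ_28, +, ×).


Check ideal conditions for I = {0, 14} in ℤ_28:
(1) I is an additive subgroup? Yes
(2) For r ∈ ℤ_28 and a ∈ I: r·a ∈ I? Yes

Yes, I is an ideal of ℤ_28


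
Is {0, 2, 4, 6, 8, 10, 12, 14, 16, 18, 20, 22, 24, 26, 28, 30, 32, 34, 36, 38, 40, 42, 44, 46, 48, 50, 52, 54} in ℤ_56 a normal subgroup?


H = {0, 2, 4, 6, 8, 10, 12, 14, 16, 18, 20, 22, 24, 26, 28, 30, 32, 34, 36, 38, 40, 42, 44, 46, 48, 50, 52, 54} in ℤ_56
ℤ_56 is abelian; every subgroup of an abelian group is normal

Yes, normal subgroup


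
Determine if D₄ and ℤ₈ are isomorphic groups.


Comparing D₄ and ℤ₈:
D₄ is non-abelian, ℤ₈ is abelian

No, D₄ ≇ ℤ₈


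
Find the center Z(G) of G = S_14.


Z(G) = {g ∈ G | gx = xg for all x ∈ G}
S_n is non-abelian for n ≥ 3; Z(S_14) is trivial

Z(S_14) = {e}


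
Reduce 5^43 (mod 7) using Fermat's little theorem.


Fermat's little theorem: if p is prime and gcd(a,p)=1, then a^(p-1) ≡ 1 (mod p)
p = 7 is prime, gcd(5,7) = 1
Reduce exponent: 43 mod 6 = 1
So 5^43 ≡ 5^1 (mod 7)
5^1 mod 7 = 5

5^43 ≡ 5 (mod 7)


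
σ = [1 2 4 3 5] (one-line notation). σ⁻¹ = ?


To find σ⁻¹, swap domain and range:
σ(1) = 1 → σ⁻¹(1) = 1
σ(2) = 2 → σ⁻¹(2) = 2
σ(3) = 4 → σ⁻¹(4) = 3
σ(4) = 3 → σ⁻¹(3) = 4
σ(5) = 5 → σ⁻¹(5) = 5

σ⁻¹ = [1 2 4 3 5]


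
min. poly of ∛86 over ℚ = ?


∛86 satisfies x³ - 86 = 0, irreducible over ℚ (no rational root; 86 is not a perfect cube)

Minimal polynomial: x³ - 86


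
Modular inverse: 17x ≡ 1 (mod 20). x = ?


Use the extended Euclidean algorithm to write 1 = 17·s + 20·t; then s mod 20 is the inverse.
Euclidean algorithm:
  17 = 0·20 + 17
  20 = 1·17 + 3
  17 = 5·3 + 2
  3 = 1·2 + 1
  2 = 2·1 + 0
gcd(17,20) = 1
Back-substitution gives: 17·(-7) + 20·(6) = 1
So 17⁻¹ ≡ -7 ≡ 13 (mod 20)
Check: 17 × 13 = 221 ≡ 1 (mod 20) ✓

17⁻¹ ≡ 13 (mod 20)


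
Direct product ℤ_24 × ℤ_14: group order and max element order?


|ℤ_24 × ℤ_14| = 24 × 14 = 336
Max element order = lcm(24,14) = 168
Cyclic? No (gcd=2)

|ℤ_24×ℤ_14| = 336, max element order = 168


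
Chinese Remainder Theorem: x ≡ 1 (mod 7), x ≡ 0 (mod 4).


m₁ = 7, m₂ = 4, gcd = 1, so CRT applies. M = m₁·m₂ = 28
Let M₁ = M/m₁ = 4, M₂ = M/m₂ = 7
Find y₁ ≡ M₁⁻¹ (mod m₁): 4⁻¹ ≡ 2 (mod 7)
Find y₂ ≡ M₂⁻¹ (mod m₂): 7⁻¹ ≡ 3 (mod 4)
x = a₁·M₁·y₁ + a₂·M₂·y₂ = 1·4·2 + 0·7·3 = 8
Reduce mod 28: x ≡ 8
Check: 8 mod 7 = 1 ✓, 8 mod 4 = 0 ✓

x ≡ 8 (mod 28)


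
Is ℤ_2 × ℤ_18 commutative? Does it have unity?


Direct product ring; commutative with unity (1,1); but (1,0)·(0,1) = (0,0) gives zero divisors, so not an integral domain
Commutative: Yes
Integral domain: No
Has unity: Yes

ℤ_2 × ℤ_18: Commutative=Yes, Unity=Yes


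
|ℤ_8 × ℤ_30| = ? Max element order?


|ℤ_8 × ℤ_30| = 8 × 30 = 240
Max element order = lcm(8,30) = 120
Cyclic? No (gcd=2)

|ℤ_8×ℤ_30| = 240, max element order = 120


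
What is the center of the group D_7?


Z(G) = {g ∈ G | gx = xg for all x ∈ G}
For odd n, Z(D_n) = {e}: no nontrivial rotation commutes with all reflections

Z(D_7) = {e}


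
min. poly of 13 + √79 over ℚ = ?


Let α = 13 + √79. Then α - 13 = √79, so (α - 13)² = 79, giving α² - 26α + 90 = 0. Degree 2 and α ∉ ℚ, so this is the minimal polynomial.

Minimal polynomial: x² - 26x + 90


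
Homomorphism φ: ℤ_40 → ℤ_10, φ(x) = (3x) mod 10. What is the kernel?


Kernel = preimage of identity
ker(φ) = {x ∈ ℤ_40 : 3x ≡ 0 (mod 10)}. Since 10 | 40, φ is well-defined. The kernel is the cyclic subgroup ⟨10⟩ of ℤ_40 (order 4), i.e. {0, 10, 20, 30}

ker(φ) = {0, 10, 20, 30}


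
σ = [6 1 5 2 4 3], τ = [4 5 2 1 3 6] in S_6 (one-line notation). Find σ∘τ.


σ∘τ: apply τ first, then σ
1 →τ 4 →σ 2
2 →τ 5 →σ 4
3 →τ 2 →σ 1
4 →τ 1 →σ 6
5 →τ 3 →σ 5
6 →τ 6 →σ 3

σ∘τ = [2 4 1 6 5 3]


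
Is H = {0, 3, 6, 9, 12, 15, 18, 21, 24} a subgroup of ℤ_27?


Subgroup test for H = {0, 3, 6, 9, 12, 15, 18, 21, 24} in (ℤ_27, +):
(1) 0 ∈ H? Yes
(2) Closure: for all a,b ∈ H, (a+b) mod 27 ∈ H? Yes
(3) Inverses: for all a ∈ H, -a mod 27 ∈ H? Yes

Yes, H is a subgroup of ℤ_27


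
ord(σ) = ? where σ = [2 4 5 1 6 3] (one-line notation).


Cycle decomposition: (1 2 4) (3 5 6)
Cycle lengths: 3, 3
Order = lcm(3, 3) = 3

ord(σ) = 3


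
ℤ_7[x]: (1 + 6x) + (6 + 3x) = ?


Add coefficients mod 7:
x^0: 1 + 6 = 0 (mod 7)
x^1: 6 + 3 = 2 (mod 7)
Result: 2x

f + g = 2x


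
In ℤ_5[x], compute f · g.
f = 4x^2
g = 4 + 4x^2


Expand and collect like terms; reduce coefficients mod 5:
x^0: 0·4 = 0 ≡ 0 (mod 5)
x^1: 0·0 + 0·4 = 0 ≡ 0 (mod 5)
x^2: 0·4 + 0·0 + 4·4 = 16 ≡ 1 (mod 5)
x^3: 0·4 + 4·0 = 0 ≡ 0 (mod 5)
x^4: 4·4 = 16 ≡ 1 (mod 5)
Result: x^2 + x^4

f · g = x^2 + x^4


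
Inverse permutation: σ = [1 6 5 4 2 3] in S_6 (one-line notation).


To find σ⁻¹, swap domain and range:
σ(1) = 1 → σ⁻¹(1) = 1
σ(2) = 6 → σ⁻¹(6) = 2
σ(3) = 5 → σ⁻¹(5) = 3
σ(4) = 4 → σ⁻¹(4) = 4
σ(5) = 2 → σ⁻¹(2) = 5
σ(6) = 3 → σ⁻¹(3) = 6

σ⁻¹ = [1 5 6 4 3 2]


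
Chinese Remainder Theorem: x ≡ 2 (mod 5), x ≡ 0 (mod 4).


m₁ = 5, m₂ = 4, gcd = 1, so CRT applies. M = m₁·m₂ = 20
Let M₁ = M/m₁ = 4, M₂ = M/m₂ = 5
Find y₁ ≡ M₁⁻¹ (mod m₁): 4⁻¹ ≡ 4 (mod 5)
Find y₂ ≡ M₂⁻¹ (mod m₂): 5⁻¹ ≡ 1 (mod 4)
x = a₁·M₁·y₁ + a₂·M₂·y₂ = 2·4·4 + 0·5·1 = 32
Reduce mod 20: x ≡ 12
Check: 12 mod 5 = 2 ✓, 12 mod 4 = 0 ✓

x ≡ 12 (mod 20)


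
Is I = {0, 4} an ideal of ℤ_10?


Check ideal conditions for I = {0, 4} in ℤ_10:
(1) I is an additive subgroup? No
(2) For r ∈ ℤ_10 and a ∈ I: r·a ∈ I? No  [counterexample: r=2, a=4, r·a mod 10 = 8 ∉ I]

No, I is not an ideal of ℤ_10


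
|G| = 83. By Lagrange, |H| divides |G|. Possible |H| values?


Lagrange's theorem: |H| divides |G|
|G| = 83
Divisors of 83: 1, 83

Possible subgroup orders: {1, 83}


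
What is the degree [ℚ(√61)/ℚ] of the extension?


√61 has minimal polynomial x² - 61 (irreducible over ℚ since 61 is squarefree)

[ℚ(√61)/ℚ] = 2


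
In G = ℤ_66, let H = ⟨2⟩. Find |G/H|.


|⟨2⟩| = n / gcd(2, 66) = 66 / 2 = 33
H is normal (ℤ_66 is abelian).
|G/H| = |G| / |H| = 66 / 33 = 2

|G/H| = 2


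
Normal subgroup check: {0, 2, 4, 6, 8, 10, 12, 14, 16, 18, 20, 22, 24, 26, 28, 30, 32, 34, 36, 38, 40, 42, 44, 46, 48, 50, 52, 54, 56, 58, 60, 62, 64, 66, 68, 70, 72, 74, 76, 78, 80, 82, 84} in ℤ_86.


H = {0, 2, 4, 6, 8, 10, 12, 14, 16, 18, 20, 22, 24, 26, 28, 30, 32, 34, 36, 38, 40, 42, 44, 46, 48, 50, 52, 54, 56, 58, 60, 62, 64, 66, 68, 70, 72, 74, 76, 78, 80, 82, 84} in ℤ_86
ℤ_86 is abelian; every subgroup of an abelian group is normal

Yes, normal subgroup


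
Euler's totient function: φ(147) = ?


Factor n: 147 = 3 × 7^2
φ(n) = n · ∏(1 - 1/p) over distinct primes p | n
φ(147) = 147 · (1 - 1/3) · (1 - 1/7) = 84

φ(147) = 84


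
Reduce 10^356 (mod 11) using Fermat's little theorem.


Fermat's little theorem: if p is prime and gcd(a,p)=1, then a^(p-1) ≡ 1 (mod p)
p = 11 is prime, gcd(10,11) = 1
Reduce exponent: 356 mod 10 = 6
So 10^356 ≡ 10^6 (mod 11)
10^6 mod 11 = 1

10^356 ≡ 1 (mod 11)


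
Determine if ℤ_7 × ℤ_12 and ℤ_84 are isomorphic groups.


Comparing ℤ_7 × ℤ_12 and ℤ_84:
gcd(7,12) = 1, so ℤ_7 × ℤ_12 ≅ ℤ_84 (CRT)

Yes, ℤ_7 × ℤ_12 ≅ ℤ_84


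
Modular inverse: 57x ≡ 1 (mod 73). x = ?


Use the extended Euclidean algorithm to write 1 = 57·s + 73·t; then s mod 73 is the inverse.
Euclidean algorithm:
  57 = 0·73 + 57
  73 = 1·57 + 16
  57 = 3·16 + 9
  16 = 1·9 + 7
  9 = 1·7 + 2
  7 = 3·2 + 1
  2 = 2·1 + 0
gcd(57,73) = 1
Back-substitution gives: 57·(-32) + 73·(25) = 1
So 57⁻¹ ≡ -32 ≡ 41 (mod 73)
Check: 57 × 41 = 2337 ≡ 1 (mod 73) ✓

57⁻¹ ≡ 41 (mod 73)


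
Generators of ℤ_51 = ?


g generates ℤ_n iff gcd(g,n) = 1
Prime factors of 51: 3, 17
Generators are g ∈ {1,...,50} not divisible by any of these primes.
Generators: {1, 2, 4, 5, 7, 8, 10, 11, 13, 14, 16, 19, 20, 22, 23, 25, 26, 28, 29, 31, 32, 35, 37, 38, 40, 41, 43, 44, 46, 47, 49, 50}
Number of generators = φ(51) = 32

Generators of ℤ_51 = {1, 2, 4, 5, 7, 8, 10, 11, 13, 14, 16, 19, 20, 22, 23, 25, 26, 28, 29, 31, 32, 35, 37, 38, 40, 41, 43, 44, 46, 47, 49, 50}


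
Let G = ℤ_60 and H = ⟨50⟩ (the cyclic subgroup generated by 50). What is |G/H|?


|⟨50⟩| = n / gcd(50, 60) = 60 / 10 = 6
H is normal (ℤ_60 is abelian).
|G/H| = |G| / |H| = 60 / 6 = 10

|G/H| = 10


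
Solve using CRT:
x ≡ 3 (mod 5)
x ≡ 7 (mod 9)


m₁ = 5, m₂ = 9, gcd = 1, so CRT applies. M = m₁·m₂ = 45
Let M₁ = M/m₁ = 9, M₂ = M/m₂ = 5
Find y₁ ≡ M₁⁻¹ (mod m₁): 9⁻¹ ≡ 4 (mod 5)
Find y₂ ≡ M₂⁻¹ (mod m₂): 5⁻¹ ≡ 2 (mod 9)
x = a₁·M₁·y₁ + a₂·M₂·y₂ = 3·9·4 + 7·5·2 = 178
Reduce mod 45: x ≡ 43
Check: 43 mod 5 = 3 ✓, 43 mod 9 = 7 ✓

x ≡ 43 (mod 45)


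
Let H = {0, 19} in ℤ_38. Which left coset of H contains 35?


35 + H = {35 + h (mod 38) : h ∈ H}
35+0=35, 35+19=16
35 + H = {16, 35} = 16 + H

35 + H = {16, 35}


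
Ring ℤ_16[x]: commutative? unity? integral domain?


ℤ_16 has zero divisors (2·8 ≡ 0), and these lift to constant zero divisors in ℤ_16[x]; so not an integral domain
Commutative: Yes
Integral domain: No
Has unity: Yes

ℤ_16[x]: Commutative=Yes, Unity=Yes


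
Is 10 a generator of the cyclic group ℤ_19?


g generates ℤ_n iff gcd(g, n) = 1
gcd(10, 19) = 1
Since gcd = 1, 10 is a generator.

Yes, 10 generates ℤ_19


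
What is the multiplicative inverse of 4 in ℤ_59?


Use the extended Euclidean algorithm to write 1 = 4·s + 59·t; then s mod 59 is the inverse.
Euclidean algorithm:
  4 = 0·59 + 4
  59 = 14·4 + 3
  4 = 1·3 + 1
  3 = 3·1 + 0
gcd(4,59) = 1
Back-substitution gives: 4·(15) + 59·(-1) = 1
So 4⁻¹ ≡ 15 ≡ 15 (mod 59)
Check: 4 × 15 = 60 ≡ 1 (mod 59) ✓

4⁻¹ ≡ 15 (mod 59)


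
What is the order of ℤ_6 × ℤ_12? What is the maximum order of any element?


|ℤ_6 × ℤ_12| = 6 × 12 = 72
Max element order = lcm(6,12) = 12
Cyclic? No (gcd=6)

|ℤ_6×ℤ_12| = 72, max element order = 12


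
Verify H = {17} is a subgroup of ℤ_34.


Subgroup test for H = {17} in (ℤ_34, +):
(1) 0 ∈ H? No
(2) Closure: for all a,b ∈ H, (a+b) mod 34 ∈ H? No  [counterexample: 17 + 17 = 0 ∉ H]
(3) Inverses: for all a ∈ H, -a mod 34 ∈ H? Yes

No, H is not a subgroup of ℤ_34


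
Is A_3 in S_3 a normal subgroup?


H = A_3 in S_3
A_3 has index 2 in S_3, and every subgroup of index 2 is normal

Yes, normal subgroup


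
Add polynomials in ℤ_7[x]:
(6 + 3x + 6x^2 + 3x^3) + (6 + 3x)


Add coefficients mod 7:
x^0: 6 + 6 = 5 (mod 7)
x^1: 3 + 3 = 6 (mod 7)
x^2: 6 + 0 = 6 (mod 7)
x^3: 3 + 0 = 3 (mod 7)
Result: 5 + 6x + 6x^2 + 3x^3

f + g = 5 + 6x + 6x^2 + 3x^3


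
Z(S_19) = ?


Z(G) = {g ∈ G | gx = xg for all x ∈ G}
S_n is non-abelian for n ≥ 3; Z(S_19) is trivial

Z(S_19) = {e}


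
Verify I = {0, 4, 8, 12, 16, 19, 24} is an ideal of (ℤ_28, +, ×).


Check ideal conditions for I = {0, 4, 8, 12, 16, 19, 24} in ℤ_28:
(1) I is an additive subgroup? No
(2) For r ∈ ℤ_28 and a ∈ I: r·a ∈ I? No  [counterexample: r=2, a=19, r·a mod 28 = 10 ∉ I]

No, I is not an ideal of ℤ_28


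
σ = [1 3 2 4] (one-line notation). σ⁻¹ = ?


To find σ⁻¹, swap domain and range:
σ(1) = 1 → σ⁻¹(1) = 1
σ(2) = 3 → σ⁻¹(3) = 2
σ(3) = 2 → σ⁻¹(2) = 3
σ(4) = 4 → σ⁻¹(4) = 4

σ⁻¹ = [1 3 2 4]


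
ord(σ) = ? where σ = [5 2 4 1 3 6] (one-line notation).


Cycle decomposition: (1 5 3 4)
Cycle lengths: 4
Order = lcm(4) = 4

ord(σ) = 4


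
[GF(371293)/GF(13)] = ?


GF(371293) = GF(13^5), so the extension degree is 5

[GF(371293)/GF(13)] = 5


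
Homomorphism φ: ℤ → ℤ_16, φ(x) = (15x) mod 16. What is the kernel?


Kernel = preimage of identity
ker(φ) = {x ∈ ℤ : 15x ≡ 0 (mod 16)}. gcd(15,16) = 1, so 15x ≡ 0 (mod 16) ⟺ x ≡ 0 (mod 16/1 = 16). Hence ker(φ) = 16ℤ

ker(φ) = 16ℤ


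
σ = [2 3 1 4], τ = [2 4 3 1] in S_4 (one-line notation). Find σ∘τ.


σ∘τ: apply τ first, then σ
1 →τ 2 →σ 3
2 →τ 4 →σ 4
3 →τ 3 →σ 1
4 →τ 1 →σ 2

σ∘τ = [3 4 1 2]


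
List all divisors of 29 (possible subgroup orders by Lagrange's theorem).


Lagrange's theorem: |H| divides |G|
|G| = 29
Divisors of 29: 1, 29

Possible subgroup orders: {1, 29}


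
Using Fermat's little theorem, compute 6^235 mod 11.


Fermat's little theorem: if p is prime and gcd(a,p)=1, then a^(p-1) ≡ 1 (mod p)
p = 11 is prime, gcd(6,11) = 1
Reduce exponent: 235 mod 10 = 5
So 6^235 ≡ 6^5 (mod 11)
6^5 mod 11 = 10

6^235 ≡ 10 (mod 11)


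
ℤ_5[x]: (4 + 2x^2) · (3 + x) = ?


Expand and collect like terms; reduce coefficients mod 5:
x^0: 4·3 = 12 ≡ 2 (mod 5)
x^1: 4·1 + 0·3 = 4 ≡ 4 (mod 5)
x^2: 0·1 + 2·3 = 6 ≡ 1 (mod 5)
x^3: 2·1 = 2 ≡ 2 (mod 5)
Result: 2 + 4x + x^2 + 2x^3

f · g = 2 + 4x + x^2 + 2x^3


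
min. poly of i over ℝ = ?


i satisfies x² + 1 = 0, irreducible over ℝ

Minimal polynomial: x² + 1


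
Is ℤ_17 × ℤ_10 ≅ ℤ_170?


Comparing ℤ_17 × ℤ_10 and ℤ_170:
gcd(17,10) = 1, so ℤ_17 × ℤ_10 ≅ ℤ_170 (CRT)

Yes, ℤ_17 × ℤ_10 ≅ ℤ_170


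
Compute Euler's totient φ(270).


Factor n: 270 = 2 × 3^3 × 5
φ(n) = n · ∏(1 - 1/p) over distinct primes p | n
φ(270) = 270 · (1 - 1/2) · (1 - 1/3) · (1 - 1/5) = 72

φ(270) = 72


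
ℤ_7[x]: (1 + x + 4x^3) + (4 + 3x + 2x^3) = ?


Add coefficients mod 7:
x^0: 1 + 4 = 5 (mod 7)
x^1: 1 + 3 = 4 (mod 7)
x^2: 0 + 0 = 0 (mod 7)
x^3: 4 + 2 = 6 (mod 7)
Result: 5 + 4x + 6x^3

f + g = 5 + 4x + 6x^3


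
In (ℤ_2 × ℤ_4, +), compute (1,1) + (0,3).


Operation: componentwise addition mod (2, 4)
(1,1) + (0,3) = ((a₁+b₁) mod 2, (a₂+b₂) mod 4) with a = (1,1), b = (0,3)

(1,1) + (0,3) = (1,0)


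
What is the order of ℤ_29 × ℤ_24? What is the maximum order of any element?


|ℤ_29 × ℤ_24| = 29 × 24 = 696
Max element order = lcm(29,24) = 696
Cyclic? Yes (gcd=1)

|ℤ_29×ℤ_24| = 696, max element order = 696


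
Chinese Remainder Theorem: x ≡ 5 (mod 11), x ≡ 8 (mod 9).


m₁ = 11, m₂ = 9, gcd = 1, so CRT applies. M = m₁·m₂ = 99
Let M₁ = M/m₁ = 9, M₂ = M/m₂ = 11
Find y₁ ≡ M₁⁻¹ (mod m₁): 9⁻¹ ≡ 5 (mod 11)
Find y₂ ≡ M₂⁻¹ (mod m₂): 11⁻¹ ≡ 5 (mod 9)
x = a₁·M₁·y₁ + a₂·M₂·y₂ = 5·9·5 + 8·11·5 = 665
Reduce mod 99: x ≡ 71
Check: 71 mod 11 = 5 ✓, 71 mod 9 = 8 ✓

x ≡ 71 (mod 99)


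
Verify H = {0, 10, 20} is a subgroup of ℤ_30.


Subgroup test for H = {0, 10, 20} in (ℤ_30, +):
(1) 0 ∈ H? Yes
(2) Closure: for all a,b ∈ H, (a+b) mod 30 ∈ H? Yes
(3) Inverses: for all a ∈ H, -a mod 30 ∈ H? Yes

Yes, H is a subgroup of ℤ_30


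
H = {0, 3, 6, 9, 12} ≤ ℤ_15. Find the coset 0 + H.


0 + H = {0 + h (mod 15) : h ∈ H}
0+0=0, 0+3=3, 0+6=6, 0+9=9, 0+12=12

0 + H = {0, 3, 6, 9, 12}


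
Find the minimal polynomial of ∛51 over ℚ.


∛51 satisfies x³ - 51 = 0, irreducible over ℚ (no rational root; 51 is not a perfect cube)

Minimal polynomial: x³ - 51


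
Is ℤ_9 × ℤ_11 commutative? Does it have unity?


Direct product ring; commutative with unity (1,1); but (1,0)·(0,1) = (0,0) gives zero divisors, so not an integral domain
Commutative: Yes
Integral domain: No
Has unity: Yes

ℤ_9 × ℤ_11: Commutative=Yes, Unity=Yes


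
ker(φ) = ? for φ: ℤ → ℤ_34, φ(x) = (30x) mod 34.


Kernel = preimage of identity
ker(φ) = {x ∈ ℤ : 30x ≡ 0 (mod 34)}. gcd(30,34) = 2, so 30x ≡ 0 (mod 34) ⟺ x ≡ 0 (mod 34/2 = 17). Hence ker(φ) = 17ℤ

ker(φ) = 17ℤ


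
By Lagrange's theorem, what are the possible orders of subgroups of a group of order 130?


Lagrange's theorem: |H| divides |G|
|G| = 130
Divisors of 130: 1, 2, 5, 10, 13, 26, 65, 130

Possible subgroup orders: {1, 2, 5, 10, 13, 26, 65, 130}


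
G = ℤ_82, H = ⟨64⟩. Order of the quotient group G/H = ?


|⟨64⟩| = n / gcd(64, 82) = 82 / 2 = 41
H is normal (ℤ_82 is abelian).
|G/H| = |G| / |H| = 82 / 41 = 2

|G/H| = 2


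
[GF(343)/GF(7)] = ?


GF(343) = GF(7^3), so the extension degree is 3

[GF(343)/GF(7)] = 3


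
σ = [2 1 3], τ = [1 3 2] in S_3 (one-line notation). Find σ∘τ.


σ∘τ: apply τ first, then σ
1 →τ 1 →σ 2
2 →τ 3 →σ 3
3 →τ 2 →σ 1

σ∘τ = [2 3 1]


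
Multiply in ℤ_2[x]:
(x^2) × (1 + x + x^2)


Expand and collect like terms; reduce coefficients mod 2:
x^0: 0·1 = 0 ≡ 0 (mod 2)
x^1: 0·1 + 0·1 = 0 ≡ 0 (mod 2)
x^2: 0·1 + 0·1 + 1·1 = 1 ≡ 1 (mod 2)
x^3: 0·1 + 1·1 = 1 ≡ 1 (mod 2)
x^4: 1·1 = 1 ≡ 1 (mod 2)
Result: x^2 + x^3 + x^4

f · g = x^2 + x^3 + x^4


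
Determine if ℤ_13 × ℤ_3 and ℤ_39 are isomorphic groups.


Comparing ℤ_13 × ℤ_3 and ℤ_39:
gcd(13,3) = 1, so ℤ_13 × ℤ_3 ≅ ℤ_39 (CRT)

Yes, ℤ_13 × ℤ_3 ≅ ℤ_39


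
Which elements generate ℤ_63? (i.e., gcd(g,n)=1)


g generates ℤ_n iff gcd(g,n) = 1
Prime factors of 63: 3, 7
Generators are g ∈ {1,...,62} not divisible by any of these primes.
Generators: {1, 2, 4, 5, 8, 10, 11, 13, 16, 17, 19, 20, 22, 23, 25, 26, 29, 31, 32, 34, 37, 38, 40, 41, 43, 44, 46, 47, 50, 52, 53, 55, 58, 59, 61, 62}
Number of generators = φ(63) = 36

Generators of ℤ_63 = {1, 2, 4, 5, 8, 10, 11, 13, 16, 17, 19, 20, 22, 23, 25, 26, 29, 31, 32, 34, 37, 38, 40, 41, 43, 44, 46, 47, 50, 52, 53, 55, 58, 59, 61, 62}


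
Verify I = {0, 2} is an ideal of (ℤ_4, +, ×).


Check ideal conditions for I = {0, 2} in ℤ_4:
(1) I is an additive subgroup? Yes
(2) For r ∈ ℤ_4 and a ∈ I: r·a ∈ I? Yes

Yes, I is an ideal of ℤ_4


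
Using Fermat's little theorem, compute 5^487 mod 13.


Fermat's little theorem: if p is prime and gcd(a,p)=1, then a^(p-1) ≡ 1 (mod p)
p = 13 is prime, gcd(5,13) = 1
Reduce exponent: 487 mod 12 = 7
So 5^487 ≡ 5^7 (mod 13)
5^7 mod 13 = 8

5^487 ≡ 8 (mod 13)


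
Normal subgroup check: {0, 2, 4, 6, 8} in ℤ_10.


H = {0, 2, 4, 6, 8} in ℤ_10
ℤ_10 is abelian; every subgroup of an abelian group is normal

Yes, normal subgroup


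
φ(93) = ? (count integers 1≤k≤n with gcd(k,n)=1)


Factor n: 93 = 3 × 31
φ(n) = n · ∏(1 - 1/p) over distinct primes p | n
φ(93) = 93 · (1 - 1/3) · (1 - 1/31) = 60

φ(93) = 60


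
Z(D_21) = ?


Z(G) = {g ∈ G | gx = xg for all x ∈ G}
For odd n, Z(D_n) = {e}: no nontrivial rotation commutes with all reflections

Z(D_21) = {e}


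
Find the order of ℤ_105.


ℤ_n has n elements.

|ℤ_105| = 105


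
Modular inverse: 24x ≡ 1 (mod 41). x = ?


Use the extended Euclidean algorithm to write 1 = 24·s + 41·t; then s mod 41 is the inverse.
Euclidean algorithm:
  24 = 0·41 + 24
  41 = 1·24 + 17
  24 = 1·17 + 7
  17 = 2·7 + 3
  7 = 2·3 + 1
  3 = 3·1 + 0
gcd(24,41) = 1
Back-substitution gives: 24·(12) + 41·(-7) = 1
So 24⁻¹ ≡ 12 ≡ 12 (mod 41)
Check: 24 × 12 = 288 ≡ 1 (mod 41) ✓

24⁻¹ ≡ 12 (mod 41)


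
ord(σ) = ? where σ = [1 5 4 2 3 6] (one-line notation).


Cycle decomposition: (2 5 3 4)
Cycle lengths: 4
Order = lcm(4) = 4

ord(σ) = 4


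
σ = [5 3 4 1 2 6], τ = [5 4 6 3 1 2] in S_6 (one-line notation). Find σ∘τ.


σ∘τ: apply τ first, then σ
1 →τ 5 →σ 2
2 →τ 4 →σ 1
3 →τ 6 →σ 6
4 →τ 3 →σ 4
5 →τ 1 →σ 5
6 →τ 2 →σ 3

σ∘τ = [2 1 6 4 5 3]


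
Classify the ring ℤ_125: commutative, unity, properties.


ℤ_125 is a commutative ring with unity 1; 125 = 5×25 is composite, so 5·25 ≡ 0 gives zero divisors (not an integral domain)
Commutative: Yes
Integral domain: No
Has unity: Yes

ℤ_125: Commutative=Yes, Unity=Yes


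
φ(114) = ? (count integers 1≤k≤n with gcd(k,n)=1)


Factor n: 114 = 2 × 3 × 19
φ(n) = n · ∏(1 - 1/p) over distinct primes p | n
φ(114) = 114 · (1 - 1/2) · (1 - 1/3) · (1 - 1/19) = 36

φ(114) = 36


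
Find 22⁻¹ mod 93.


Use the extended Euclidean algorithm to write 1 = 22·s + 93·t; then s mod 93 is the inverse.
Euclidean algorithm:
  22 = 0·93 + 22
  93 = 4·22 + 5
  22 = 4·5 + 2
  5 = 2·2 + 1
  2 = 2·1 + 0
gcd(22,93) = 1
Back-substitution gives: 22·(-38) + 93·(9) = 1
So 22⁻¹ ≡ -38 ≡ 55 (mod 93)
Check: 22 × 55 = 1210 ≡ 1 (mod 93) ✓

22⁻¹ ≡ 55 (mod 93)


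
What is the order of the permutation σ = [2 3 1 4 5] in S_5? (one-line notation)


Cycle decomposition: (1 2 3)
Cycle lengths: 3
Order = lcm(3) = 3

ord(σ) = 3


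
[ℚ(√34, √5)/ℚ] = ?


[ℚ(√34,√5):ℚ] = [ℚ(√34,√5):ℚ(√34)]·[ℚ(√34):ℚ] = 2·2 = 4

[ℚ(√34, √5)/ℚ] = 4


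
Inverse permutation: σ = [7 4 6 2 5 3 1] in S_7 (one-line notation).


To find σ⁻¹, swap domain and range:
σ(1) = 7 → σ⁻¹(7) = 1
σ(2) = 4 → σ⁻¹(4) = 2
σ(3) = 6 → σ⁻¹(6) = 3
σ(4) = 2 → σ⁻¹(2) = 4
σ(5) = 5 → σ⁻¹(5) = 5
σ(6) = 3 → σ⁻¹(3) = 6
σ(7) = 1 → σ⁻¹(1) = 7

σ⁻¹ = [7 4 6 2 5 3 1]


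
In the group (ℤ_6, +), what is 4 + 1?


Operation: addition mod 6
4 + 1 = (a + b) mod 6 with a = 4, b = 1

4 + 1 = 5


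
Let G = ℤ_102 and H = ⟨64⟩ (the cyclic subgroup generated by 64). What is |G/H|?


|⟨64⟩| = n / gcd(64, 102) = 102 / 2 = 51
H is normal (ℤ_102 is abelian).
|G/H| = |G| / |H| = 102 / 51 = 2

|G/H| = 2


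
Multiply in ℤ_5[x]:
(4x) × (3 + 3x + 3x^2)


Expand and collect like terms; reduce coefficients mod 5:
x^0: 0·3 = 0 ≡ 0 (mod 5)
x^1: 0·3 + 4·3 = 12 ≡ 2 (mod 5)
x^2: 0·3 + 4·3 = 12 ≡ 2 (mod 5)
x^3: 4·3 = 12 ≡ 2 (mod 5)
Result: 2x + 2x^2 + 2x^3

f · g = 2x + 2x^2 + 2x^3


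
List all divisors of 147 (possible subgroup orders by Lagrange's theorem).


Lagrange's theorem: |H| divides |G|
|G| = 147
Divisors of 147: 1, 3, 7, 21, 49, 147

Possible subgroup orders: {1, 3, 7, 21, 49, 147}


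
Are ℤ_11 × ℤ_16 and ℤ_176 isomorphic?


Comparing ℤ_11 × ℤ_16 and ℤ_176:
gcd(11,16) = 1, so ℤ_11 × ℤ_16 ≅ ℤ_176 (CRT)

Yes, ℤ_11 × ℤ_16 ≅ ℤ_176


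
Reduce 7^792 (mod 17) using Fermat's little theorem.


Fermat's little theorem: if p is prime and gcd(a,p)=1, then a^(p-1) ≡ 1 (mod p)
p = 17 is prime, gcd(7,17) = 1
Reduce exponent: 792 mod 16 = 8
So 7^792 ≡ 7^8 (mod 17)
7^8 mod 17 = 16

7^792 ≡ 16 (mod 17)


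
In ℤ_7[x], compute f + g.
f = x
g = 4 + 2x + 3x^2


Add coefficients mod 7:
x^0: 0 + 4 = 4 (mod 7)
x^1: 1 + 2 = 3 (mod 7)
x^2: 0 + 3 = 3 (mod 7)
Result: 4 + 3x + 3x^2

f + g = 4 + 3x + 3x^2


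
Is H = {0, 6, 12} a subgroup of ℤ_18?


Subgroup test for H = {0, 6, 12} in (ℤ_18, +):
(1) 0 ∈ H? Yes
(2) Closure: for all a,b ∈ H, (a+b) mod 18 ∈ H? Yes
(3) Inverses: for all a ∈ H, -a mod 18 ∈ H? Yes

Yes, H is a subgroup of ℤ_18


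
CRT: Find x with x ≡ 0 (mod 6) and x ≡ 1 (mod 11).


m₁ = 6, m₂ = 11, gcd = 1, so CRT applies. M = m₁·m₂ = 66
Let M₁ = M/m₁ = 11, M₂ = M/m₂ = 6
Find y₁ ≡ M₁⁻¹ (mod m₁): 11⁻¹ ≡ 5 (mod 6)
Find y₂ ≡ M₂⁻¹ (mod m₂): 6⁻¹ ≡ 2 (mod 11)
x = a₁·M₁·y₁ + a₂·M₂·y₂ = 0·11·5 + 1·6·2 = 12
Reduce mod 66: x ≡ 12
Check: 12 mod 6 = 0 ✓, 12 mod 11 = 1 ✓

x ≡ 12 (mod 66)


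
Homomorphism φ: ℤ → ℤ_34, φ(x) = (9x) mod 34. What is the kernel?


Kernel = preimage of identity
ker(φ) = {x ∈ ℤ : 9x ≡ 0 (mod 34)}. gcd(9,34) = 1, so 9x ≡ 0 (mod 34) ⟺ x ≡ 0 (mod 34/1 = 34). Hence ker(φ) = 34ℤ

ker(φ) = 34ℤ


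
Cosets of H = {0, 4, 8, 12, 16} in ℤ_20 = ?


H = {0, 4, 8, 12, 16}, |H| = 5
Number of cosets = |G|/|H| = 20/5 = 4
0 + H = {0, 4, 8, 12, 16}
1 + H = {1, 5, 9, 13, 17}
2 + H = {2, 6, 10, 14, 18}
3 + H = {3, 7, 11, 15, 19}

Cosets: 0+H={0,4,8,12,16}; 1+H={1,5,9,13,17}; 2+H={2,6,10,14,18}; 3+H={3,7,11,15,19}


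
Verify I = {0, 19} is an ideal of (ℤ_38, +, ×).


Check ideal conditions for I = {0, 19} in ℤ_38:
(1) I is an additive subgroup? Yes
(2) For r ∈ ℤ_38 and a ∈ I: r·a ∈ I? Yes

Yes, I is an ideal of ℤ_38


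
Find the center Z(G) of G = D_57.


Z(G) = {g ∈ G | gx = xg for all x ∈ G}
For odd n, Z(D_n) = {e}: no nontrivial rotation commutes with all reflections

Z(D_57) = {e}


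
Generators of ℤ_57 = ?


g generates ℤ_n iff gcd(g,n) = 1
Prime factors of 57: 3, 19
Generators are g ∈ {1,...,56} not divisible by any of these primes.
Generators: {1, 2, 4, 5, 7, 8, 10, 11, 13, 14, 16, 17, 20, 22, 23, 25, 26, 28, 29, 31, 32, 34, 35, 37, 40, 41, 43, 44, 46, 47, 49, 50, 52, 53, 55, 56}
Number of generators = φ(57) = 36

Generators of ℤ_57 = {1, 2, 4, 5, 7, 8, 10, 11, 13, 14, 16, 17, 20, 22, 23, 25, 26, 28, 29, 31, 32, 34, 35, 37, 40, 41, 43, 44, 46, 47, 49, 50, 52, 53, 55, 56}


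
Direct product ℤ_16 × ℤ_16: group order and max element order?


|ℤ_16 × ℤ_16| = 16 × 16 = 256
Max element order = lcm(16,16) = 16
Cyclic? No (gcd=16)

|ℤ_16×ℤ_16| = 256, max element order = 16


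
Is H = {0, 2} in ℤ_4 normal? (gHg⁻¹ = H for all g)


H = {0, 2} in ℤ_4
ℤ_4 is abelian; every subgroup of an abelian group is normal

Yes, normal subgroup


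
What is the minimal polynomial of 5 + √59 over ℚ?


Let α = 5 + √59. Then α - 5 = √59, so (α - 5)² = 59, giving α² - 10α - 34 = 0. Degree 2 and α ∉ ℚ, so this is the minimal polynomial.

Minimal polynomial: x² - 10x - 34


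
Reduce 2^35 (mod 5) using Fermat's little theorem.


Fermat's little theorem: if p is prime and gcd(a,p)=1, then a^(p-1) ≡ 1 (mod p)
p = 5 is prime, gcd(2,5) = 1
Reduce exponent: 35 mod 4 = 3
So 2^35 ≡ 2^3 (mod 5)
2^3 mod 5 = 3

2^35 ≡ 3 (mod 5)


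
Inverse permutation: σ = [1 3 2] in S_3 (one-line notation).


To find σ⁻¹, swap domain and range:
σ(1) = 1 → σ⁻¹(1) = 1
σ(2) = 3 → σ⁻¹(3) = 2
σ(3) = 2 → σ⁻¹(2) = 3

σ⁻¹ = [1 3 2]


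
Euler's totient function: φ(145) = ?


Factor n: 145 = 5 × 29
φ(n) = n · ∏(1 - 1/p) over distinct primes p | n
φ(145) = 145 · (1 - 1/5) · (1 - 1/29) = 112

φ(145) = 112


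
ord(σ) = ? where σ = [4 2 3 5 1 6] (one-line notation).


Cycle decomposition: (1 4 5)
Cycle lengths: 3
Order = lcm(3) = 3

ord(σ) = 3


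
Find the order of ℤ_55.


ℤ_n has n elements.

|ℤ_55| = 55


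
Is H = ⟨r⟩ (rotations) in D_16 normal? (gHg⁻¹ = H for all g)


H = ⟨r⟩ (rotations) in D_16
The rotation subgroup ⟨r⟩ has index 2 in D_16, so it is normal

Yes, normal subgroup


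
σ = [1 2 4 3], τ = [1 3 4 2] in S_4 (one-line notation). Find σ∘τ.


σ∘τ: apply τ first, then σ
1 →τ 1 →σ 1
2 →τ 3 →σ 4
3 →τ 4 →σ 3
4 →τ 2 →σ 2

σ∘τ = [1 4 3 2]


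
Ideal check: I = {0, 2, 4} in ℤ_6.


Check ideal conditions for I = {0, 2, 4} in ℤ_6:
(1) I is an additive subgroup? Yes
(2) For r ∈ ℤ_6 and a ∈ I: r·a ∈ I? Yes

Yes, I is an ideal of ℤ_6


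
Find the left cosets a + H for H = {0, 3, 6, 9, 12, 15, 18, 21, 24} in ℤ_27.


H = {0, 3, 6, 9, 12, 15, 18, 21, 24}, |H| = 9
Number of cosets = |G|/|H| = 27/9 = 3
0 + H = {0, 3, 6, 9, 12, 15, 18, 21, 24}
1 + H = {1, 4, 7, 10, 13, 16, 19, 22, 25}
2 + H = {2, 5, 8, 11, 14, 17, 20, 23, 26}

Cosets: 0+H={0,3,6,9,12,15,18,21,24}; 1+H={1,4,7,10,13,16,19,22,25}; 2+H={2,5,8,11,14,17,20,23,26}


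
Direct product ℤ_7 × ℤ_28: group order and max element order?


|ℤ_7 × ℤ_28| = 7 × 28 = 196
Max element order = lcm(7,28) = 28
Cyclic? No (gcd=7)

|ℤ_7×ℤ_28| = 196, max element order = 28


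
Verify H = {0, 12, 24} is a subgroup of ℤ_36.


Subgroup test for H = {0, 12, 24} in (ℤ_36, +):
(1) 0 ∈ H? Yes
(2) Closure: for all a,b ∈ H, (a+b) mod 36 ∈ H? Yes
(3) Inverses: for all a ∈ H, -a mod 36 ∈ H? Yes

Yes, H is a subgroup of ℤ_36


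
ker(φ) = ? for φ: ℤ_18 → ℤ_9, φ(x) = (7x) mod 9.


Kernel = preimage of identity
ker(φ) = {x ∈ ℤ_18 : 7x ≡ 0 (mod 9)}. Since 9 | 18, φ is well-defined. The kernel is the cyclic subgroup ⟨9⟩ of ℤ_18 (order 2), i.e. {0, 9}

ker(φ) = {0, 9}


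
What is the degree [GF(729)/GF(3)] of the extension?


GF(729) = GF(3^6), so the extension degree is 6

[GF(729)/GF(3)] = 6


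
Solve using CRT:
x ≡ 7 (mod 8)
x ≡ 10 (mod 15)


m₁ = 8, m₂ = 15, gcd = 1, so CRT applies. M = m₁·m₂ = 120
Let M₁ = M/m₁ = 15, M₂ = M/m₂ = 8
Find y₁ ≡ M₁⁻¹ (mod m₁): 15⁻¹ ≡ 7 (mod 8)
Find y₂ ≡ M₂⁻¹ (mod m₂): 8⁻¹ ≡ 2 (mod 15)
x = a₁·M₁·y₁ + a₂·M₂·y₂ = 7·15·7 + 10·8·2 = 895
Reduce mod 120: x ≡ 55
Check: 55 mod 8 = 7 ✓, 55 mod 15 = 10 ✓

x ≡ 55 (mod 120)


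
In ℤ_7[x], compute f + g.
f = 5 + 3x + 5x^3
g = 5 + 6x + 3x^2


Add coefficients mod 7:
x^0: 5 + 5 = 3 (mod 7)
x^1: 3 + 6 = 2 (mod 7)
x^2: 0 + 3 = 3 (mod 7)
x^3: 5 + 0 = 5 (mod 7)
Result: 3 + 2x + 3x^2 + 5x^3

f + g = 3 + 2x + 3x^2 + 5x^3


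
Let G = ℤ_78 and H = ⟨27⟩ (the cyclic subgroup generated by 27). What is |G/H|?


|⟨27⟩| = n / gcd(27, 78) = 78 / 3 = 26
H is normal (ℤ_78 is abelian).
|G/H| = |G| / |H| = 78 / 26 = 3

|G/H| = 3


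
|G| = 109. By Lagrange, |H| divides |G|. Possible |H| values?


Lagrange's theorem: |H| divides |G|
|G| = 109
Divisors of 109: 1, 109

Possible subgroup orders: {1, 109}


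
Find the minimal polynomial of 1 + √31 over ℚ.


Let α = 1 + √31. Then α - 1 = √31, so (α - 1)² = 31, giving α² - 2α - 30 = 0. Degree 2 and α ∉ ℚ, so this is the minimal polynomial.

Minimal polynomial: x² - 2x - 30


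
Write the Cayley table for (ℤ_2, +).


Elements: {0, 1}
Operation: addition mod 2
Entry (a, b) = (a + b) mod 2

Cayley table:
  | 0 | 1
0 | 0 | 1
1 | 1 | 0


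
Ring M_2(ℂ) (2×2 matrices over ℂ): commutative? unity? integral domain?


Matrix multiplication is non-commutative for n ≥ 2; the identity matrix I is the unity; singular matrices give zero divisors, so not an integral domain
Commutative: No
Integral domain: No
Has unity: Yes

M_2(ℂ) (2×2 matrices over ℂ): Commutative=No, Unity=Yes


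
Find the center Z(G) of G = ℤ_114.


Z(G) = {g ∈ G | gx = xg for all x ∈ G}
ℤ_114 is abelian, so Z(G) = G

Z(ℤ_114) = ℤ_114


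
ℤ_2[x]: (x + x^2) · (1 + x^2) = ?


Expand and collect like terms; reduce coefficients mod 2:
x^0: 0·1 = 0 ≡ 0 (mod 2)
x^1: 0·0 + 1·1 = 1 ≡ 1 (mod 2)
x^2: 0·1 + 1·0 + 1·1 = 1 ≡ 1 (mod 2)
x^3: 1·1 + 1·0 = 1 ≡ 1 (mod 2)
x^4: 1·1 = 1 ≡ 1 (mod 2)
Result: x + x^2 + x^3 + x^4

f · g = x + x^2 + x^3 + x^4


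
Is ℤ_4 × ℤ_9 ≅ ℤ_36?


Comparing ℤ_4 × ℤ_9 and ℤ_36:
gcd(4,9) = 1, so ℤ_4 × ℤ_9 ≅ ℤ_36 (CRT)

Yes, ℤ_4 × ℤ_9 ≅ ℤ_36


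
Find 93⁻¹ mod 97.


Use the extended Euclidean algorithm to write 1 = 93·s + 97·t; then s mod 97 is the inverse.
Euclidean algorithm:
  93 = 0·97 + 93
  97 = 1·93 + 4
  93 = 23·4 + 1
  4 = 4·1 + 0
gcd(93,97) = 1
Back-substitution gives: 93·(24) + 97·(-23) = 1
So 93⁻¹ ≡ 24 ≡ 24 (mod 97)
Check: 93 × 24 = 2232 ≡ 1 (mod 97) ✓

93⁻¹ ≡ 24 (mod 97)


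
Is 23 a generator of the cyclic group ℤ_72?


g generates ℤ_n iff gcd(g, n) = 1
gcd(23, 72) = 1
Since gcd = 1, 23 is a generator.

Yes, 23 generates ℤ_72


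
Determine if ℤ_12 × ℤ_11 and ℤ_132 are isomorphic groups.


Comparing ℤ_12 × ℤ_11 and ℤ_132:
gcd(12,11) = 1, so ℤ_12 × ℤ_11 ≅ ℤ_132 (CRT)

Yes, ℤ_12 × ℤ_11 ≅ ℤ_132


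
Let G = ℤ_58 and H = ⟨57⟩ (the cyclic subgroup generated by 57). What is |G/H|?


|⟨57⟩| = n / gcd(57, 58) = 58 / 1 = 58
H is normal (ℤ_58 is abelian).
|G/H| = |G| / |H| = 58 / 58 = 1

|G/H| = 1


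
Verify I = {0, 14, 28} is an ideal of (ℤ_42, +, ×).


Check ideal conditions for I = {0, 14, 28} in ℤ_42:
(1) I is an additive subgroup? Yes
(2) For r ∈ ℤ_42 and a ∈ I: r·a ∈ I? Yes

Yes, I is an ideal of ℤ_42


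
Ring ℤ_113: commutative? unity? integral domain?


ℤ_113 is a commutative ring with unity 1; 113 is prime, so ℤ_113 is a field (hence an integral domain)
Commutative: Yes
Integral domain: Yes
Has unity: Yes

ℤ_113: Commutative=Yes, Unity=Yes


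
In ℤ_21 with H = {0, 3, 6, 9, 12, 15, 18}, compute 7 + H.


7 + H = {7 + h (mod 21) : h ∈ H}
7+0=7, 7+3=10, 7+6=13, 7+9=16, 7+12=19, 7+15=1, 7+18=4
7 + H = {1, 4, 7, 10, 13, 16, 19} = 1 + H

7 + H = {1, 4, 7, 10, 13, 16, 19}


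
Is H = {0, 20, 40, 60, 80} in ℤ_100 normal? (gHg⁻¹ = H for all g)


H = {0, 20, 40, 60, 80} in ℤ_100
ℤ_100 is abelian; every subgroup of an abelian group is normal

Yes, normal subgroup


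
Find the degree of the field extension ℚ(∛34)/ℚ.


∛34 has minimal polynomial x³ - 34 (irreducible over ℚ since 34 is not a perfect cube)

[ℚ(∛34)/ℚ] = 3


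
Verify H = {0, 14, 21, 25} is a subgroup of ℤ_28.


Subgroup test for H = {0, 14, 21, 25} in (ℤ_28, +):
(1) 0 ∈ H? Yes
(2) Closure: for all a,b ∈ H, (a+b) mod 28 ∈ H? No  [counterexample: 14 + 21 = 7 ∉ H]
(3) Inverses: for all a ∈ H, -a mod 28 ∈ H? No

No, H is not a subgroup of ℤ_28


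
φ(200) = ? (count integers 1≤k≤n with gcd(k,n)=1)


Factor n: 200 = 2^3 × 5^2
φ(n) = n · ∏(1 - 1/p) over distinct primes p | n
φ(200) = 200 · (1 - 1/2) · (1 - 1/5) = 80

φ(200) = 80


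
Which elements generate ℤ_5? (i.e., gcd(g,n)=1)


g generates ℤ_n iff gcd(g,n) = 1
Checking each g ∈ {1,...,4}:
gcd(1,5) = 1
gcd(2,5) = 1
gcd(3,5) = 1
gcd(4,5) = 1
Generators: {1, 2, 3, 4}
Number of generators = φ(5) = 4

Generators of ℤ_5 = {1, 2, 3, 4}


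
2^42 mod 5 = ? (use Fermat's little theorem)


Fermat's little theorem: if p is prime and gcd(a,p)=1, then a^(p-1) ≡ 1 (mod p)
p = 5 is prime, gcd(2,5) = 1
Reduce exponent: 42 mod 4 = 2
So 2^42 ≡ 2^2 (mod 5)
2^2 mod 5 = 4

2^42 ≡ 4 (mod 5)


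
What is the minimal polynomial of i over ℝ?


i satisfies x² + 1 = 0, irreducible over ℝ

Minimal polynomial: x² + 1


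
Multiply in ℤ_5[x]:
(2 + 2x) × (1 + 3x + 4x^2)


Expand and collect like terms; reduce coefficients mod 5:
x^0: 2·1 = 2 ≡ 2 (mod 5)
x^1: 2·3 + 2·1 = 8 ≡ 3 (mod 5)
x^2: 2·4 + 2·3 = 14 ≡ 4 (mod 5)
x^3: 2·4 = 8 ≡ 3 (mod 5)
Result: 2 + 3x + 4x^2 + 3x^3

f · g = 2 + 3x + 4x^2 + 3x^3


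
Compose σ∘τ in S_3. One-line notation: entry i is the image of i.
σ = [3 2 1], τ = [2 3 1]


σ∘τ: apply τ first, then σ
1 →τ 2 →σ 2
2 →τ 3 →σ 1
3 →τ 1 →σ 3

σ∘τ = [2 1 3]


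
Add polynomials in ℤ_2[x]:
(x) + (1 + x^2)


Add coefficients mod 2:
x^0: 0 + 1 = 1 (mod 2)
x^1: 1 + 0 = 1 (mod 2)
x^2: 0 + 1 = 1 (mod 2)
Result: 1 + x + x^2

f + g = 1 + x + x^2


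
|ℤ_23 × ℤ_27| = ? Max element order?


|ℤ_23 × ℤ_27| = 23 × 27 = 621
Max element order = lcm(23,27) = 621
Cyclic? Yes (gcd=1)

|ℤ_23×ℤ_27| = 621, max element order = 621


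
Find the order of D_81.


|D_n| = 2n (n rotations and n reflections)
|D_81| = 2×81 = 162

|D_81| = 162


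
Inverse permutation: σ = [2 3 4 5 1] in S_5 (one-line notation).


To find σ⁻¹, swap domain and range:
σ(1) = 2 → σ⁻¹(2) = 1
σ(2) = 3 → σ⁻¹(3) = 2
σ(3) = 4 → σ⁻¹(4) = 3
σ(4) = 5 → σ⁻¹(5) = 4
σ(5) = 1 → σ⁻¹(1) = 5

σ⁻¹ = [5 1 2 3 4]
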